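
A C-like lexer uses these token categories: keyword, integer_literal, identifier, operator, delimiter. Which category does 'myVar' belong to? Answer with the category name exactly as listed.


Token: 'myVar'
Checking categories:
  identifier: YES
  integer_literal: no
  operator: no
  keyword: no
  delimiter: no
Category: identifier

identifier


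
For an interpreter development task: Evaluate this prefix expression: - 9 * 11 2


Parsing prefix expression: - 9 * 11 2
Step 1: Innermost operation '* 11 2'
  11 * 2 = 22
Step 2: Outer operation '- 9 [22]'
  9 - 22 = -13

-13


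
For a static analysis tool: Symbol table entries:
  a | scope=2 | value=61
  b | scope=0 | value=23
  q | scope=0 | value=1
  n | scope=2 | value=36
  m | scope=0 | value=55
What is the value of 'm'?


Searching symbol table for 'm':
  a | scope=2 | value=61
  b | scope=0 | value=23
  q | scope=0 | value=1
  n | scope=2 | value=36
  m | scope=0 | value=55 <- MATCH
Found 'm' at scope 0 with value 55

55


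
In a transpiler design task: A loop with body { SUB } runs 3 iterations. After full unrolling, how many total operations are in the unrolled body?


Loop body operations: SUB (1 op per iteration)
Unrolling 3 iterations:
  Iteration 1: SUB (1 ops)
  Iteration 2: SUB (1 ops)
  Iteration 3: SUB (1 ops)
Total: 3 iterations * 1 ops/iter = 3 operations

3


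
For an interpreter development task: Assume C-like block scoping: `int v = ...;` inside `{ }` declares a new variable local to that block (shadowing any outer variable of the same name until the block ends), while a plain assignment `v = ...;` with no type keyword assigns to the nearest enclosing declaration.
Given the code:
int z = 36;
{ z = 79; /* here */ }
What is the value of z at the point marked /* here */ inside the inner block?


Analyzing scoping rules:
Outer scope: declares z = 36
Inner block: 'z = 79;' has no type keyword, so it is an assignment to the outer z (no shadowing)
Inside the block, after the assignment -> 79
Result: 79

79


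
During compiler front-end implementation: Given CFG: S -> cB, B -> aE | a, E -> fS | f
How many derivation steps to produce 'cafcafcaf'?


Grammar: S -> cB, B -> aE | a, E -> fS | f
Deriving 'cafcafcaf':
Step 1: S -> cB => cB
Step 2: B -> aE => caE
Step 3: E -> fS => cafS
Step 4: S -> cB => cafcB
Step 5: B -> aE => cafcaE
Step 6: E -> fS => cafcafS
Step 7: S -> cB => cafcafcB
Step 8: B -> aE => cafcafcaE
Step 9: E -> f => cafcafcaf
Total derivation steps: 9

9


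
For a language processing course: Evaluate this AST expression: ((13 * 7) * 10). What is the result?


Expression: ((13 * 7) * 10)
Evaluating step by step:
  13 * 7 = 91
  91 * 10 = 910
Result: 910

910


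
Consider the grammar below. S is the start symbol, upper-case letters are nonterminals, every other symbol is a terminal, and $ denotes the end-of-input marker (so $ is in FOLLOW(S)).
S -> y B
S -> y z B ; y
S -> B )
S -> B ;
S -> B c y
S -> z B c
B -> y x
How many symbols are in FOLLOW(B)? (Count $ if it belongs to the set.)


S is the start symbol and does not occur in any rule body, so FOLLOW(S) = {$}.
Examining every occurrence of B in a rule body:
  S -> y B : B is at the right end -> add FOLLOW(S) = {$}
  S -> y z B ; y : B is followed by terminal ';' -> add ';'
  S -> B ) : B is followed by terminal ')' -> add ')'
  S -> B ; : B is followed by terminal ';' -> add ';' (already in the set)
  S -> B c y : B is followed by terminal 'c' -> add 'c'
  S -> z B c : B is followed by terminal 'c' -> add 'c' (already in the set)
  B -> y x : B does not occur in the body -> contributes nothing
FOLLOW(B) = {), ;, c, $}
Count: 4

4


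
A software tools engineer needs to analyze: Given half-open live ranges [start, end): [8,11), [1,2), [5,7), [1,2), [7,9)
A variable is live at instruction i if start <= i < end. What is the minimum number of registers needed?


Live ranges:
  Var0: [8, 11)
  Var1: [1, 2)
  Var2: [5, 7)
  Var3: [1, 2)
  Var4: [7, 9)
Sweep-line events (position, delta, active):
  pos=1 start -> active=1
  pos=1 start -> active=2
  pos=2 end -> active=1
  pos=2 end -> active=0
  pos=5 start -> active=1
  pos=7 end -> active=0
  pos=7 start -> active=1
  pos=8 start -> active=2
  pos=9 end -> active=1
  pos=11 end -> active=0
Maximum simultaneous active: 2
Minimum registers needed: 2

2


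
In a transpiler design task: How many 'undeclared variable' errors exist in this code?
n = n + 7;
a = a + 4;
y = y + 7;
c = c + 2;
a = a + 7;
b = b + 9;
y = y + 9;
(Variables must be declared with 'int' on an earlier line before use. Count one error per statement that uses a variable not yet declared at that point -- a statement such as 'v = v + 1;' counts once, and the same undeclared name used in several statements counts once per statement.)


Scanning code line by line:
  Line 1: use 'n' -> ERROR (undeclared)
  Line 2: use 'a' -> ERROR (undeclared)
  Line 3: use 'y' -> ERROR (undeclared)
  Line 4: use 'c' -> ERROR (undeclared)
  Line 5: use 'a' -> ERROR (undeclared)
  Line 6: use 'b' -> ERROR (undeclared)
  Line 7: use 'y' -> ERROR (undeclared)
Total undeclared variable errors: 7

7


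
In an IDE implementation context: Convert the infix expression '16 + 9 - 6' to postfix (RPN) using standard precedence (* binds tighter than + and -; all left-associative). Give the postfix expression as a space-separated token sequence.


Applying the shunting-yard algorithm:
  Operand 16 -> output
  Push '+' onto operator stack -> op-stack: [+]
  Operand 9 -> output
  See '-' (prec 1); top '+' (prec 1) >= it -> pop '+' to output
  Push '-' onto operator stack -> op-stack: [-]
  Operand 6 -> output
  End of input: pop '-' to output
Postfix result: 16 9 + 6 -

16 9 + 6 -


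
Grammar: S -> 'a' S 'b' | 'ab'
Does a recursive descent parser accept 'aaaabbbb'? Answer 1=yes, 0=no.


Grammar accepts strings of the form a^n b^n (n >= 1)
Word: 'aaaabbbb'
Counting: 4 a's and 4 b's
Check: 4 == 4? Yes
Derivation (S -> aSb applied 3 time(s), then S -> ab): S => aSb => aaSbb => aaaSbbb => aaaabbbb
Accepted

1


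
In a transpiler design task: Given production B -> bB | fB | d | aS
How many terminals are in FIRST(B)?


Production: B -> bB | fB | d | aS
Examining each alternative for leading terminals:
  B -> bB : first terminal = 'b'
  B -> fB : first terminal = 'f'
  B -> d : first terminal = 'd'
  B -> aS : first terminal = 'a'
FIRST(B) = {a, b, d, f}
Count: 4

4


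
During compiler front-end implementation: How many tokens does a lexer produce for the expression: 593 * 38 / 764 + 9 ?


Scanning '593 * 38 / 764 + 9'
Token 1: '593' -> integer_literal
Token 2: '*' -> operator
Token 3: '38' -> integer_literal
Token 4: '/' -> operator
Token 5: '764' -> integer_literal
Token 6: '+' -> operator
Token 7: '9' -> integer_literal
Total tokens: 7

7


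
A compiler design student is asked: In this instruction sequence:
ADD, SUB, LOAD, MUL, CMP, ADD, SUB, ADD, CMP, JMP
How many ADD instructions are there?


Scanning instruction sequence for ADD:
  Position 1: ADD <- MATCH
  Position 2: SUB
  Position 3: LOAD
  Position 4: MUL
  Position 5: CMP
  Position 6: ADD <- MATCH
  Position 7: SUB
  Position 8: ADD <- MATCH
  Position 9: CMP
  Position 10: JMP
Matches at positions: [1, 6, 8]
Total ADD count: 3

3


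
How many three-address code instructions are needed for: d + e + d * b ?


Expression: d + e + d * b
Generating three-address code (respecting * over +/- precedence):
  Instruction 1: t1 = d * b
  Instruction 2: t2 = d + e
  Instruction 3: t3 = t2 + t1
Total instructions: 3

3


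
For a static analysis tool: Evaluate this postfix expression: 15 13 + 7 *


Processing tokens left to right:
Push 15, Push 13
Pop 15 and 13, compute 15 + 13 = 28, push 28
Push 7
Pop 28 and 7, compute 28 * 7 = 196, push 196
Stack result: 196

196


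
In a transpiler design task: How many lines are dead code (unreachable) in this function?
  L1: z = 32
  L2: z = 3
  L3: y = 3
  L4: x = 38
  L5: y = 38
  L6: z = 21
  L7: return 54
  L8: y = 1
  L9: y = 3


Analyzing control flow:
  L1: reachable (before return)
  L2: reachable (before return)
  L3: reachable (before return)
  L4: reachable (before return)
  L5: reachable (before return)
  L6: reachable (before return)
  L7: reachable (return statement)
  L8: DEAD (after return at L7)
  L9: DEAD (after return at L7)
Return at L7, total lines = 9
Dead lines: L8 through L9
Count: 2

2


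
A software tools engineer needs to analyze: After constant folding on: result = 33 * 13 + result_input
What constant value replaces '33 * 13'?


Identifying constant sub-expression:
  Original: result = 33 * 13 + result_input
  33 and 13 are both compile-time constants
  Evaluating: 33 * 13 = 429
  After folding: result = 429 + result_input

429


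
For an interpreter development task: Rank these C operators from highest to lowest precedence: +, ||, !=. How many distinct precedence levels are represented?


Looking up precedence for each operator:
  + -> precedence 5
  || -> precedence 1
  != -> precedence 3
Sorted highest to lowest: +, !=, ||
Distinct precedence values: [5, 3, 1]
Number of distinct levels: 3

3


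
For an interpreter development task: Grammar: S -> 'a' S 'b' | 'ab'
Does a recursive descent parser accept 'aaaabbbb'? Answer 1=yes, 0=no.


Grammar accepts strings of the form a^n b^n (n >= 1)
Word: 'aaaabbbb'
Counting: 4 a's and 4 b's
Check: 4 == 4? Yes
Derivation (S -> aSb applied 3 time(s), then S -> ab): S => aSb => aaSbb => aaaSbbb => aaaabbbb
Accepted

1


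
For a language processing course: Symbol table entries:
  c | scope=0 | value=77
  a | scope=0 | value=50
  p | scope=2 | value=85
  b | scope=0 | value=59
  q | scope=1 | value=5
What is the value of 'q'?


Searching symbol table for 'q':
  c | scope=0 | value=77
  a | scope=0 | value=50
  p | scope=2 | value=85
  b | scope=0 | value=59
  q | scope=1 | value=5 <- MATCH
Found 'q' at scope 1 with value 5

5


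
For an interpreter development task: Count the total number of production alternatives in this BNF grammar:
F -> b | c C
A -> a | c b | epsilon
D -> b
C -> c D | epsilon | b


Counting alternatives per rule:
  F: 2 alternative(s)
  A: 3 alternative(s)
  D: 1 alternative(s)
  C: 3 alternative(s)
Sum: 2 + 3 + 1 + 3 = 9

9


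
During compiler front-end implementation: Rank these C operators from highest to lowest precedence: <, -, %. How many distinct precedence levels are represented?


Looking up precedence for each operator:
  < -> precedence 4
  - -> precedence 5
  % -> precedence 6
Sorted highest to lowest: %, -, <
Distinct precedence values: [6, 5, 4]
Number of distinct levels: 3

3


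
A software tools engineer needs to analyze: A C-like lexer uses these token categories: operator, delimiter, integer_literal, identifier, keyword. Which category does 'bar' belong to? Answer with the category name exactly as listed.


Token: 'bar'
Checking categories:
  identifier: YES
  integer_literal: no
  operator: no
  keyword: no
  delimiter: no
Category: identifier

identifier


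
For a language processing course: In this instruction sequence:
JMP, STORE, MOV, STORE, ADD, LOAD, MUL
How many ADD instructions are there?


Scanning instruction sequence for ADD:
  Position 1: JMP
  Position 2: STORE
  Position 3: MOV
  Position 4: STORE
  Position 5: ADD <- MATCH
  Position 6: LOAD
  Position 7: MUL
Matches at positions: [5]
Total ADD count: 1

1


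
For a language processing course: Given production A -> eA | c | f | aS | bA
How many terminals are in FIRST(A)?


Production: A -> eA | c | f | aS | bA
Examining each alternative for leading terminals:
  A -> eA : first terminal = 'e'
  A -> c : first terminal = 'c'
  A -> f : first terminal = 'f'
  A -> aS : first terminal = 'a'
  A -> bA : first terminal = 'b'
FIRST(A) = {a, b, c, e, f}
Count: 5

5


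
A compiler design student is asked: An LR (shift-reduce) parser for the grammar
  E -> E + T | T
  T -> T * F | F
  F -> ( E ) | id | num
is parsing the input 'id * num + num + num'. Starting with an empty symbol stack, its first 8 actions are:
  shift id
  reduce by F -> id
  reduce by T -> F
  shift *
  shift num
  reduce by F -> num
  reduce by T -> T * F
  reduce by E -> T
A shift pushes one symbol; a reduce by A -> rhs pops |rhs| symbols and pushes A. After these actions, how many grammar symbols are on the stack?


Tracking the symbol stack through each action:
  Action 1: shift 'id' : push -> stack = [id] (size 1)
  Action 2: reduce by F -> id : pop 1, push F -> stack = [F] (size 1)
  Action 3: reduce by T -> F : pop 1, push T -> stack = [T] (size 1)
  Action 4: shift '*' : push -> stack = [T, *] (size 2)
  Action 5: shift 'num' : push -> stack = [T, *, num] (size 3)
  Action 6: reduce by F -> num : pop 1, push F -> stack = [T, *, F] (size 3)
  Action 7: reduce by T -> T * F : pop 3, push T -> stack = [T] (size 1)
  Action 8: reduce by E -> T : pop 1, push E -> stack = [E] (size 1)
Final stack size: 1

1


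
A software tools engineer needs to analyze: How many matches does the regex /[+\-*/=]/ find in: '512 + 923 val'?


Pattern: /[+\-*/=]/ (operators)
Input: '512 + 923 val'
Scanning for matches:
  Match 1: '+'
Total matches: 1

1


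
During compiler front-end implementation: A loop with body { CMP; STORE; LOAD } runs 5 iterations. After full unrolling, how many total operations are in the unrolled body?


Loop body operations: CMP, STORE, LOAD (3 ops per iteration)
Unrolling 5 iterations:
  Iteration 1: CMP, STORE, LOAD (3 ops)
  Iteration 2: CMP, STORE, LOAD (3 ops)
  Iteration 3: CMP, STORE, LOAD (3 ops)
  Iteration 4: CMP, STORE, LOAD (3 ops)
  Iteration 5: CMP, STORE, LOAD (3 ops)
Total: 5 iterations * 3 ops/iter = 15 operations

15


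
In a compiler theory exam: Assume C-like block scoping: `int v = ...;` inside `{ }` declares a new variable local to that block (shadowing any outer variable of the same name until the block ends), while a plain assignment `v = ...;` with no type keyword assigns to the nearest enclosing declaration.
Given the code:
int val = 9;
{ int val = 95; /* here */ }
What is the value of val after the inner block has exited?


Analyzing scoping rules:
Outer scope: declares val = 9
Inner block: 'int val = 95;' declares a NEW val that shadows the outer one
When the block exits the inner val goes out of scope; the outer val was never modified -> 9
Result: 9

9


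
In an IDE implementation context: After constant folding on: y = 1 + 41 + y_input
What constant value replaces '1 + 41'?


Identifying constant sub-expression:
  Original: y = 1 + 41 + y_input
  1 and 41 are both compile-time constants
  Evaluating: 1 + 41 = 42
  After folding: y = 42 + y_input

42


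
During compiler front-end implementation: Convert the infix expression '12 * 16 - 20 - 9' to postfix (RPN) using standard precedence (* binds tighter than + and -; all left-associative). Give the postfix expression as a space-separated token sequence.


Applying the shunting-yard algorithm:
  Operand 12 -> output
  Push '*' onto operator stack -> op-stack: [*]
  Operand 16 -> output
  See '-' (prec 1); top '*' (prec 2) >= it -> pop '*' to output
  Push '-' onto operator stack -> op-stack: [-]
  Operand 20 -> output
  See '-' (prec 1); top '-' (prec 1) >= it -> pop '-' to output
  Push '-' onto operator stack -> op-stack: [-]
  Operand 9 -> output
  End of input: pop '-' to output
Postfix result: 12 16 * 20 - 9 -

12 16 * 20 - 9 -


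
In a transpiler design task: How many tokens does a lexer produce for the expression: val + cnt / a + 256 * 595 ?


Scanning 'val + cnt / a + 256 * 595'
Token 1: 'val' -> identifier
Token 2: '+' -> operator
Token 3: 'cnt' -> identifier
Token 4: '/' -> operator
Token 5: 'a' -> identifier
Token 6: '+' -> operator
Token 7: '256' -> integer_literal
Token 8: '*' -> operator
Token 9: '595' -> integer_literal
Total tokens: 9

9


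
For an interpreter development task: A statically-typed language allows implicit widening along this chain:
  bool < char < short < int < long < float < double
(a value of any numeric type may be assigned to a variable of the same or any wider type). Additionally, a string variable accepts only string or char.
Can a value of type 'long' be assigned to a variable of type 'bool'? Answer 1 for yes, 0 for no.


Target variable type: bool
Source value type: long
Numeric ranks: long=4, bool=0
Widening allowed iff rank(source) <= rank(target): 4 <= 0? No
Result: 0

0


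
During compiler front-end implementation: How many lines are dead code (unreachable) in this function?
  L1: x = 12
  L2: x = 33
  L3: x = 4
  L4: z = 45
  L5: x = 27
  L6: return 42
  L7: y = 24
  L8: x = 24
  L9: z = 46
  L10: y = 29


Analyzing control flow:
  L1: reachable (before return)
  L2: reachable (before return)
  L3: reachable (before return)
  L4: reachable (before return)
  L5: reachable (before return)
  L6: reachable (return statement)
  L7: DEAD (after return at L6)
  L8: DEAD (after return at L6)
  L9: DEAD (after return at L6)
  L10: DEAD (after return at L6)
Return at L6, total lines = 10
Dead lines: L7 through L10
Count: 4

4


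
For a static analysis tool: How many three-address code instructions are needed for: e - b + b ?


Expression: e - b + b
Generating three-address code (respecting * over +/- precedence):
  Instruction 1: t1 = e - b
  Instruction 2: t2 = t1 + b
Total instructions: 2

2


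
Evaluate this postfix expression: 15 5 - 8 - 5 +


Processing tokens left to right:
Push 15, Push 5
Pop 15 and 5, compute 15 - 5 = 10, push 10
Push 8
Pop 10 and 8, compute 10 - 8 = 2, push 2
Push 5
Pop 2 and 5, compute 2 + 5 = 7, push 7
Stack result: 7

7


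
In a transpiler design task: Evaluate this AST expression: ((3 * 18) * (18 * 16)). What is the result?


Expression: ((3 * 18) * (18 * 16))
Evaluating step by step:
  3 * 18 = 54
  18 * 16 = 288
  54 * 288 = 15552
Result: 15552

15552


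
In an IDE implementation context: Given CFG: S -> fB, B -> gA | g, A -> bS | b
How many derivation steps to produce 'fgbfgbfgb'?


Grammar: S -> fB, B -> gA | g, A -> bS | b
Deriving 'fgbfgbfgb':
Step 1: S -> fB => fB
Step 2: B -> gA => fgA
Step 3: A -> bS => fgbS
Step 4: S -> fB => fgbfB
Step 5: B -> gA => fgbfgA
Step 6: A -> bS => fgbfgbS
Step 7: S -> fB => fgbfgbfB
Step 8: B -> gA => fgbfgbfgA
Step 9: A -> b => fgbfgbfgb
Total derivation steps: 9

9


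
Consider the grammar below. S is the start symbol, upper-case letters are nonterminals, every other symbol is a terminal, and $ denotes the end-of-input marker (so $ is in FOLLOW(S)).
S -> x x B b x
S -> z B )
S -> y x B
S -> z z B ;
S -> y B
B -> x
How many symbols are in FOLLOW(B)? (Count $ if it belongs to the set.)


S is the start symbol and does not occur in any rule body, so FOLLOW(S) = {$}.
Examining every occurrence of B in a rule body:
  S -> x x B b x : B is followed by terminal 'b' -> add 'b'
  S -> z B ) : B is followed by terminal ')' -> add ')'
  S -> y x B : B is at the right end -> add FOLLOW(S) = {$}
  S -> z z B ; : B is followed by terminal ';' -> add ';'
  S -> y B : B is at the right end -> add FOLLOW(S) = {$} (already in the set)
  B -> x : B does not occur in the body -> contributes nothing
FOLLOW(B) = {), ;, b, $}
Count: 4

4


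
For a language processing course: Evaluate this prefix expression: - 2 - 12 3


Parsing prefix expression: - 2 - 12 3
Step 1: Innermost operation '- 12 3'
  12 - 3 = 9
Step 2: Outer operation '- 2 [9]'
  2 - 9 = -7

-7


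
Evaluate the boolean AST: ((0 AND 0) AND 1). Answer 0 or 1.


Step 1: Evaluate inner node
  0 AND 0 = 0
Step 2: Evaluate root node
  0 AND 1 = 0

0


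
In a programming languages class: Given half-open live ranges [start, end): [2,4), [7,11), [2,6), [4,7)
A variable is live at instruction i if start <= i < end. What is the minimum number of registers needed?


Live ranges:
  Var0: [2, 4)
  Var1: [7, 11)
  Var2: [2, 6)
  Var3: [4, 7)
Sweep-line events (position, delta, active):
  pos=2 start -> active=1
  pos=2 start -> active=2
  pos=4 end -> active=1
  pos=4 start -> active=2
  pos=6 end -> active=1
  pos=7 end -> active=0
  pos=7 start -> active=1
  pos=11 end -> active=0
Maximum simultaneous active: 2
Minimum registers needed: 2

2


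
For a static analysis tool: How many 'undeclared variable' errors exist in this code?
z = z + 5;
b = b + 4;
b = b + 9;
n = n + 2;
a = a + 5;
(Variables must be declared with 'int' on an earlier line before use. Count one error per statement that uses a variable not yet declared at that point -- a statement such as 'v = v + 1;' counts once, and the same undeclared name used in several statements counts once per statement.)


Scanning code line by line:
  Line 1: use 'z' -> ERROR (undeclared)
  Line 2: use 'b' -> ERROR (undeclared)
  Line 3: use 'b' -> ERROR (undeclared)
  Line 4: use 'n' -> ERROR (undeclared)
  Line 5: use 'a' -> ERROR (undeclared)
Total undeclared variable errors: 5

5


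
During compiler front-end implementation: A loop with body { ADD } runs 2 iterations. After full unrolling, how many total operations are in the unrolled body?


Loop body operations: ADD (1 op per iteration)
Unrolling 2 iterations:
  Iteration 1: ADD (1 ops)
  Iteration 2: ADD (1 ops)
Total: 2 iterations * 1 ops/iter = 2 operations

2


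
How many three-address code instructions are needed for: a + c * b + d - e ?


Expression: a + c * b + d - e
Generating three-address code (respecting * over +/- precedence):
  Instruction 1: t1 = c * b
  Instruction 2: t2 = a + t1
  Instruction 3: t3 = t2 + d
  Instruction 4: t4 = t3 - e
Total instructions: 4

4


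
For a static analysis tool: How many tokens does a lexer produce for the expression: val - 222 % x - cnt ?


Scanning 'val - 222 % x - cnt'
Token 1: 'val' -> identifier
Token 2: '-' -> operator
Token 3: '222' -> integer_literal
Token 4: '%' -> operator
Token 5: 'x' -> identifier
Token 6: '-' -> operator
Token 7: 'cnt' -> identifier
Total tokens: 7

7


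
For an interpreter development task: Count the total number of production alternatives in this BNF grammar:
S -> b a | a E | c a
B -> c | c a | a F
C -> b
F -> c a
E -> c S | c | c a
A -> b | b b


Counting alternatives per rule:
  S: 3 alternative(s)
  B: 3 alternative(s)
  C: 1 alternative(s)
  F: 1 alternative(s)
  E: 3 alternative(s)
  A: 2 alternative(s)
Sum: 3 + 3 + 1 + 1 + 3 + 2 = 13

13


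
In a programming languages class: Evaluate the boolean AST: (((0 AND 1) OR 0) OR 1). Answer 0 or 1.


Step 1: Evaluate inner node
  0 AND 1 = 0
Step 2: Evaluate next node
  0 OR 0 = 0
Step 3: Evaluate root node
  0 OR 1 = 1

1


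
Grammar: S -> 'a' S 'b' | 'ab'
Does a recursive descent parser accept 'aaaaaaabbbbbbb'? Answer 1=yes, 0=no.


Grammar accepts strings of the form a^n b^n (n >= 1)
Word: 'aaaaaaabbbbbbb'
Counting: 7 a's and 7 b's
Check: 7 == 7? Yes
Derivation (S -> aSb applied 6 time(s), then S -> ab): S => aSb => aaSbb => aaaSbbb => aaaaSbbbb => aaaaaSbbbbb => aaaaaaSbbbbbb => aaaaaaabbbbbbb
Accepted

1


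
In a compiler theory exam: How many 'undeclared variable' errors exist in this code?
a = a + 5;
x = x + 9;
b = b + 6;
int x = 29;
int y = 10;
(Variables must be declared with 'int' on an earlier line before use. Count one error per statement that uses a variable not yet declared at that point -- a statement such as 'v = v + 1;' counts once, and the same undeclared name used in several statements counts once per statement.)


Scanning code line by line:
  Line 1: use 'a' -> ERROR (undeclared)
  Line 2: use 'x' -> ERROR (undeclared)
  Line 3: use 'b' -> ERROR (undeclared)
  Line 4: declare 'x' -> declared = ['x']
  Line 5: declare 'y' -> declared = ['x', 'y']
Total undeclared variable errors: 3

3


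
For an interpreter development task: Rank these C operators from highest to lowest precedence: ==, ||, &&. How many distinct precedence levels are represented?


Looking up precedence for each operator:
  == -> precedence 3
  || -> precedence 1
  && -> precedence 2
Sorted highest to lowest: ==, &&, ||
Distinct precedence values: [3, 2, 1]
Number of distinct levels: 3

3


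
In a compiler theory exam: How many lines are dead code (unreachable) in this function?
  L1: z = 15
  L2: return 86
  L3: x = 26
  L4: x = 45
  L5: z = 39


Analyzing control flow:
  L1: reachable (before return)
  L2: reachable (return statement)
  L3: DEAD (after return at L2)
  L4: DEAD (after return at L2)
  L5: DEAD (after return at L2)
Return at L2, total lines = 5
Dead lines: L3 through L5
Count: 3

3


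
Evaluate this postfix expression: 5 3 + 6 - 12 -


Processing tokens left to right:
Push 5, Push 3
Pop 5 and 3, compute 5 + 3 = 8, push 8
Push 6
Pop 8 and 6, compute 8 - 6 = 2, push 2
Push 12
Pop 2 and 12, compute 2 - 12 = -10, push -10
Stack result: -10

-10


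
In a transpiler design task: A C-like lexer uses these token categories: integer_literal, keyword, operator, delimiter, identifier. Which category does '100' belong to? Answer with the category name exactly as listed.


Token: '100'
Checking categories:
  identifier: no
  integer_literal: YES
  operator: no
  keyword: no
  delimiter: no
Category: integer_literal

integer_literal


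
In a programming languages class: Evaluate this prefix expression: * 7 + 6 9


Parsing prefix expression: * 7 + 6 9
Step 1: Innermost operation '+ 6 9'
  6 + 9 = 15
Step 2: Outer operation '* 7 [15]'
  7 * 15 = 105

105


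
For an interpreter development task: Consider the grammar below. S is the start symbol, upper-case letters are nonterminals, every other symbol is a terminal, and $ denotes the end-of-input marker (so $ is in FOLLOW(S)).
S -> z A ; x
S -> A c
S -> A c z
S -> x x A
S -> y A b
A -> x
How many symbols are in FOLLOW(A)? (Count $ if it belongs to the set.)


S is the start symbol and does not occur in any rule body, so FOLLOW(S) = {$}.
Examining every occurrence of A in a rule body:
  S -> z A ; x : A is followed by terminal ';' -> add ';'
  S -> A c : A is followed by terminal 'c' -> add 'c'
  S -> A c z : A is followed by terminal 'c' -> add 'c' (already in the set)
  S -> x x A : A is at the right end -> add FOLLOW(S) = {$}
  S -> y A b : A is followed by terminal 'b' -> add 'b'
  A -> x : A does not occur in the body -> contributes nothing
FOLLOW(A) = {;, b, c, $}
Count: 4

4


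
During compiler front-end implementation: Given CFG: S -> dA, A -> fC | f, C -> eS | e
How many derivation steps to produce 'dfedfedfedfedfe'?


Grammar: S -> dA, A -> fC | f, C -> eS | e
Deriving 'dfedfedfedfedfe':
Step 1: S -> dA => dA
Step 2: A -> fC => dfC
Step 3: C -> eS => dfeS
Step 4: S -> dA => dfedA
Step 5: A -> fC => dfedfC
Step 6: C -> eS => dfedfeS
Step 7: S -> dA => dfedfedA
Step 8: A -> fC => dfedfedfC
Step 9: C -> eS => dfedfedfeS
Step 10: S -> dA => dfedfedfedA
Step 11: A -> fC => dfedfedfedfC
Step 12: C -> eS => dfedfedfedfeS
Step 13: S -> dA => dfedfedfedfedA
Step 14: A -> fC => dfedfedfedfedfC
Step 15: C -> e => dfedfedfedfedfe
Total derivation steps: 15

15


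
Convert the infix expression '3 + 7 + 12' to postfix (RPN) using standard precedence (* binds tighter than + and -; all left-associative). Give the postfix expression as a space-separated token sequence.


Applying the shunting-yard algorithm:
  Operand 3 -> output
  Push '+' onto operator stack -> op-stack: [+]
  Operand 7 -> output
  See '+' (prec 1); top '+' (prec 1) >= it -> pop '+' to output
  Push '+' onto operator stack -> op-stack: [+]
  Operand 12 -> output
  End of input: pop '+' to output
Postfix result: 3 7 + 12 +

3 7 + 12 +


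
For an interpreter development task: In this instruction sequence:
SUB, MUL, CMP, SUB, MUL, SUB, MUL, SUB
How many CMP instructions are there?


Scanning instruction sequence for CMP:
  Position 1: SUB
  Position 2: MUL
  Position 3: CMP <- MATCH
  Position 4: SUB
  Position 5: MUL
  Position 6: SUB
  Position 7: MUL
  Position 8: SUB
Matches at positions: [3]
Total CMP count: 1

1


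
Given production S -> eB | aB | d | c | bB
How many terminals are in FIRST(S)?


Production: S -> eB | aB | d | c | bB
Examining each alternative for leading terminals:
  S -> eB : first terminal = 'e'
  S -> aB : first terminal = 'a'
  S -> d : first terminal = 'd'
  S -> c : first terminal = 'c'
  S -> bB : first terminal = 'b'
FIRST(S) = {a, b, c, d, e}
Count: 5

5


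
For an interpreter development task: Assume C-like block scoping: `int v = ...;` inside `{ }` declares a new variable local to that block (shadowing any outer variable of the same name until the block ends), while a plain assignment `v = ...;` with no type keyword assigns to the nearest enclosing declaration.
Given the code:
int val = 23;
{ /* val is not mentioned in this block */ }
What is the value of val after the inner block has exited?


Analyzing scoping rules:
Outer scope: declares val = 23
Inner block: val is neither redeclared nor assigned -> unchanged
After the block -> 23
Result: 23

23


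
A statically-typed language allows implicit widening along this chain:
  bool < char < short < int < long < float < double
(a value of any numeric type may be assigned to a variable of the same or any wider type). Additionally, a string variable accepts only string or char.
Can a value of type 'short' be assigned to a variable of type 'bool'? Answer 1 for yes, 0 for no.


Target variable type: bool
Source value type: short
Numeric ranks: short=2, bool=0
Widening allowed iff rank(source) <= rank(target): 2 <= 0? No
Result: 0

0


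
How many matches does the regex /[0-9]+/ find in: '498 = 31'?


Pattern: /[0-9]+/ (int literals)
Input: '498 = 31'
Scanning for matches:
  Match 1: '498'
  Match 2: '31'
Total matches: 2

2


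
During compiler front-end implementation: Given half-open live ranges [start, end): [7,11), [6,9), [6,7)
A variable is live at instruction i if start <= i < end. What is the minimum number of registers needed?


Live ranges:
  Var0: [7, 11)
  Var1: [6, 9)
  Var2: [6, 7)
Sweep-line events (position, delta, active):
  pos=6 start -> active=1
  pos=6 start -> active=2
  pos=7 end -> active=1
  pos=7 start -> active=2
  pos=9 end -> active=1
  pos=11 end -> active=0
Maximum simultaneous active: 2
Minimum registers needed: 2

2


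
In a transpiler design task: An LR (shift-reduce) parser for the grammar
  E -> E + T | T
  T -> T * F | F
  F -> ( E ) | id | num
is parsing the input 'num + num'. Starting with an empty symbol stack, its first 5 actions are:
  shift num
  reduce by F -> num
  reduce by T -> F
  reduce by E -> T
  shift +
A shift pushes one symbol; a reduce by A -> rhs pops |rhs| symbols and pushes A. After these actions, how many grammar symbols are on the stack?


Tracking the symbol stack through each action:
  Action 1: shift 'num' : push -> stack = [num] (size 1)
  Action 2: reduce by F -> num : pop 1, push F -> stack = [F] (size 1)
  Action 3: reduce by T -> F : pop 1, push T -> stack = [T] (size 1)
  Action 4: reduce by E -> T : pop 1, push E -> stack = [E] (size 1)
  Action 5: shift '+' : push -> stack = [E, +] (size 2)
Final stack size: 2

2


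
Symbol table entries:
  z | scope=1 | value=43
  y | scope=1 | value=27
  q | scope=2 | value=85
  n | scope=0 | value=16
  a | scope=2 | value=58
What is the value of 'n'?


Searching symbol table for 'n':
  z | scope=1 | value=43
  y | scope=1 | value=27
  q | scope=2 | value=85
  n | scope=0 | value=16 <- MATCH
  a | scope=2 | value=58
Found 'n' at scope 0 with value 16

16


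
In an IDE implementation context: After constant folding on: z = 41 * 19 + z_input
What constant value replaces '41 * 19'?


Identifying constant sub-expression:
  Original: z = 41 * 19 + z_input
  41 and 19 are both compile-time constants
  Evaluating: 41 * 19 = 779
  After folding: z = 779 + z_input

779


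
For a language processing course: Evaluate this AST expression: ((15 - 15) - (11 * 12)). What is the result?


Expression: ((15 - 15) - (11 * 12))
Evaluating step by step:
  15 - 15 = 0
  11 * 12 = 132
  0 - 132 = -132
Result: -132

-132


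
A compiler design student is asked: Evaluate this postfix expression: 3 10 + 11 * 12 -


Processing tokens left to right:
Push 3, Push 10
Pop 3 and 10, compute 3 + 10 = 13, push 13
Push 11
Pop 13 and 11, compute 13 * 11 = 143, push 143
Push 12
Pop 143 and 12, compute 143 - 12 = 131, push 131
Stack result: 131

131


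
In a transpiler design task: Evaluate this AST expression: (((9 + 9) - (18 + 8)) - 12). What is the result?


Expression: (((9 + 9) - (18 + 8)) - 12)
Evaluating step by step:
  9 + 9 = 18
  18 + 8 = 26
  18 - 26 = -8
  -8 - 12 = -20
Result: -20

-20


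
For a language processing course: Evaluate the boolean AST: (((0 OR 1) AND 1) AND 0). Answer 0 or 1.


Step 1: Evaluate inner node
  0 OR 1 = 1
Step 2: Evaluate next node
  1 AND 1 = 1
Step 3: Evaluate root node
  1 AND 0 = 0

0


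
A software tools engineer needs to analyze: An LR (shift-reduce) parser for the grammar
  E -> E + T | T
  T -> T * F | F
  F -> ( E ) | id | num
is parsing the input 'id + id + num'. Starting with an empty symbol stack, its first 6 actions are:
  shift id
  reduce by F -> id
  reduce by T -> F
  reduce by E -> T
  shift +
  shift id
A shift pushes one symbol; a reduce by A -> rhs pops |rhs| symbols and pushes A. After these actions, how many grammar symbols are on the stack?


Tracking the symbol stack through each action:
  Action 1: shift 'id' : push -> stack = [id] (size 1)
  Action 2: reduce by F -> id : pop 1, push F -> stack = [F] (size 1)
  Action 3: reduce by T -> F : pop 1, push T -> stack = [T] (size 1)
  Action 4: reduce by E -> T : pop 1, push E -> stack = [E] (size 1)
  Action 5: shift '+' : push -> stack = [E, +] (size 2)
  Action 6: shift 'id' : push -> stack = [E, +, id] (size 3)
Final stack size: 3

3


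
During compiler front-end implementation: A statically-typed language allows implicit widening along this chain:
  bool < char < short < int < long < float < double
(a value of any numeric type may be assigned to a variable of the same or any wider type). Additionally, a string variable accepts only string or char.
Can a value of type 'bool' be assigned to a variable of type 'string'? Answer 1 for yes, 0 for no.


Target variable type: string
Source value type: bool
Rule: string accepts only {string, char}
  source 'bool' in {string, char}? No
Result: 0

0


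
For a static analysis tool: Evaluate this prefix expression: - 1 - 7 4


Parsing prefix expression: - 1 - 7 4
Step 1: Innermost operation '- 7 4'
  7 - 4 = 3
Step 2: Outer operation '- 1 [3]'
  1 - 3 = -2

-2


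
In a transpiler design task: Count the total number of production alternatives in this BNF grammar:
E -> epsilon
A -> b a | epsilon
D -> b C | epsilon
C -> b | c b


Counting alternatives per rule:
  E: 1 alternative(s)
  A: 2 alternative(s)
  D: 2 alternative(s)
  C: 2 alternative(s)
Sum: 1 + 2 + 2 + 2 = 7

7


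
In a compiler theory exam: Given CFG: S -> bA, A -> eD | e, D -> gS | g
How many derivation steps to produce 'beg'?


Grammar: S -> bA, A -> eD | e, D -> gS | g
Deriving 'beg':
Step 1: S -> bA => bA
Step 2: A -> eD => beD
Step 3: D -> g => beg
Total derivation steps: 3

3


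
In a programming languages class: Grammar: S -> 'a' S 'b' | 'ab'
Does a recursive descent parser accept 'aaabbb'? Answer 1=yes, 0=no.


Grammar accepts strings of the form a^n b^n (n >= 1)
Word: 'aaabbb'
Counting: 3 a's and 3 b's
Check: 3 == 3? Yes
Derivation (S -> aSb applied 2 time(s), then S -> ab): S => aSb => aaSbb => aaabbb
Accepted

1


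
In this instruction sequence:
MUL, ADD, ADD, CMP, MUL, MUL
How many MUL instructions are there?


Scanning instruction sequence for MUL:
  Position 1: MUL <- MATCH
  Position 2: ADD
  Position 3: ADD
  Position 4: CMP
  Position 5: MUL <- MATCH
  Position 6: MUL <- MATCH
Matches at positions: [1, 5, 6]
Total MUL count: 3

3


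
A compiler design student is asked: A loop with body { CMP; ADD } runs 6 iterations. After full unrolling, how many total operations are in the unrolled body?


Loop body operations: CMP, ADD (2 ops per iteration)
Unrolling 6 iterations:
  Iteration 1: CMP, ADD (2 ops)
  Iteration 2: CMP, ADD (2 ops)
  Iteration 3: CMP, ADD (2 ops)
  Iteration 4: CMP, ADD (2 ops)
  Iteration 5: CMP, ADD (2 ops)
  Iteration 6: CMP, ADD (2 ops)
Total: 6 iterations * 2 ops/iter = 12 operations

12


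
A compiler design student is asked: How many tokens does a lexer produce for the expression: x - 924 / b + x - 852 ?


Scanning 'x - 924 / b + x - 852'
Token 1: 'x' -> identifier
Token 2: '-' -> operator
Token 3: '924' -> integer_literal
Token 4: '/' -> operator
Token 5: 'b' -> identifier
Token 6: '+' -> operator
Token 7: 'x' -> identifier
Token 8: '-' -> operator
Token 9: '852' -> integer_literal
Total tokens: 9

9


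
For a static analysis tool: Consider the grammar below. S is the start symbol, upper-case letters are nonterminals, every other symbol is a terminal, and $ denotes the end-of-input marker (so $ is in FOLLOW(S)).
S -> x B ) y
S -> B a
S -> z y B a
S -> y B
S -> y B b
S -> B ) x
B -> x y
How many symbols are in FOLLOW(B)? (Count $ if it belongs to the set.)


S is the start symbol and does not occur in any rule body, so FOLLOW(S) = {$}.
Examining every occurrence of B in a rule body:
  S -> x B ) y : B is followed by terminal ')' -> add ')'
  S -> B a : B is followed by terminal 'a' -> add 'a'
  S -> z y B a : B is followed by terminal 'a' -> add 'a' (already in the set)
  S -> y B : B is at the right end -> add FOLLOW(S) = {$}
  S -> y B b : B is followed by terminal 'b' -> add 'b'
  S -> B ) x : B is followed by terminal ')' -> add ')' (already in the set)
  B -> x y : B does not occur in the body -> contributes nothing
FOLLOW(B) = {), a, b, $}
Count: 4

4


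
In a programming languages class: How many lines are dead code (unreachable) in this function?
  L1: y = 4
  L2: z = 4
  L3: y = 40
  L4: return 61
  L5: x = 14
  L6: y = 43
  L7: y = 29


Analyzing control flow:
  L1: reachable (before return)
  L2: reachable (before return)
  L3: reachable (before return)
  L4: reachable (return statement)
  L5: DEAD (after return at L4)
  L6: DEAD (after return at L4)
  L7: DEAD (after return at L4)
Return at L4, total lines = 7
Dead lines: L5 through L7
Count: 3

3


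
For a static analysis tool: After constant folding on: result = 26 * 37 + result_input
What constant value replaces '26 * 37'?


Identifying constant sub-expression:
  Original: result = 26 * 37 + result_input
  26 and 37 are both compile-time constants
  Evaluating: 26 * 37 = 962
  After folding: result = 962 + result_input

962


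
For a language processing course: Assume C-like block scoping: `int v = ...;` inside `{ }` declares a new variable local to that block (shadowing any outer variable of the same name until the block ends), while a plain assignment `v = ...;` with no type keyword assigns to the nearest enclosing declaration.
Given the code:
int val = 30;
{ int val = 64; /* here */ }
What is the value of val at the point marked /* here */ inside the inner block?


Analyzing scoping rules:
Outer scope: declares val = 30
Inner block: 'int val = 64;' declares a NEW val that shadows the outer one
Inside the block the inner declaration is in scope -> 64
Result: 64

64


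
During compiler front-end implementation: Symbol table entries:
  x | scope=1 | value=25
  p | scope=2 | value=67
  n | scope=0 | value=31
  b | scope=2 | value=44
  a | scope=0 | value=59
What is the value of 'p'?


Searching symbol table for 'p':
  x | scope=1 | value=25
  p | scope=2 | value=67 <- MATCH
  n | scope=0 | value=31
  b | scope=2 | value=44
  a | scope=0 | value=59
Found 'p' at scope 2 with value 67

67


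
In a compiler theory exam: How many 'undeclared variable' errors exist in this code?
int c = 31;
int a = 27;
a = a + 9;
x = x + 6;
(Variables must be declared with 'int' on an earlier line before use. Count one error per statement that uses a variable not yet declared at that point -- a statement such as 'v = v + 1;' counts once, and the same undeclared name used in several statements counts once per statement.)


Scanning code line by line:
  Line 1: declare 'c' -> declared = ['c']
  Line 2: declare 'a' -> declared = ['a', 'c']
  Line 3: use 'a' -> OK (declared)
  Line 4: use 'x' -> ERROR (undeclared)
Total undeclared variable errors: 1

1
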